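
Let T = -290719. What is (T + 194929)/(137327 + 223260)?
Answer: -95790/360587 ≈ -0.26565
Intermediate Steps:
(T + 194929)/(137327 + 223260) = (-290719 + 194929)/(137327 + 223260) = -95790/360587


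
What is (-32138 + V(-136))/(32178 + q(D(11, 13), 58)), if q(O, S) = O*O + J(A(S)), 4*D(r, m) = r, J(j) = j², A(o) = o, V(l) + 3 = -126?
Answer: -12592/13873 ≈ -0.90766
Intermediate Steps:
V(l) = -129 (V(l) = -3 - 126 = -129)
D(r, m) = r/4
q(O, S) = O² + S² (q(O, S) = O*O + S² = O² + S²)
(-32138 + V(-136))/(32178 + q(D(11, 13), 58)) = (-32138 - 129)/(32178 + (((¼)*11)² + 58²)) = -32267/(32178 + ((11/4)² + 3364)) = -32267/(32178 + (121/16 + 3364)) = -32267/(32178 + 53945/16) = -32267/568793/16 = -32267*16/568793 = -12592/13873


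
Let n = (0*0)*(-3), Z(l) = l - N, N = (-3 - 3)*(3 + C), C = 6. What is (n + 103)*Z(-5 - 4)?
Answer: 4635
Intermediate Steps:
N = -54 (N = (-3 - 3)*(3 + 6) = -6*9 = -54)
Z(l) = 54 + l (Z(l) = l - 1*(-54) = l + 54 = 54 + l)
n = 0 (n = 0*(-3) = 0)
(n + 103)*Z(-5 - 4) = (0 + 103)*(54 + (-5 - 4)) = 103*(54 - 9) = 103*45 = 4635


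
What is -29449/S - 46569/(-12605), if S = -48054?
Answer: 2609031371/605720670 ≈ 4.3073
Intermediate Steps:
-29449/S - 46569/(-12605) = -29449/(-48054) - 46569/(-12605) = -29449*(-1/48054) - 46569*(-1/12605) = 29449/48054 + 46569/12605 = 2609031371/605720670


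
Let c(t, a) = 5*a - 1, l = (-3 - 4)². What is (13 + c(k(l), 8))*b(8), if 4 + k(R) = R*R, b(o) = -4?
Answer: -208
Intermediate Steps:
l = 49 (l = (-7)² = 49)
k(R) = -4 + R² (k(R) = -4 + R*R = -4 + R²)
c(t, a) = -1 + 5*a
(13 + c(k(l), 8))*b(8) = (13 + (-1 + 5*8))*(-4) = (13 + (-1 + 40))*(-4) = (13 + 39)*(-4) = 52*(-4) = -208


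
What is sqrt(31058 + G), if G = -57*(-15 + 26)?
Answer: sqrt(30431) ≈ 174.44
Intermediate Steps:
G = -627 (G = -57*11 = -627)
sqrt(31058 + G) = sqrt(31058 - 627) = sqrt(30431)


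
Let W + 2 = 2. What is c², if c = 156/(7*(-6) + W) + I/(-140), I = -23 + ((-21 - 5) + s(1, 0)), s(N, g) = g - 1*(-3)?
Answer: 56169/4900 ≈ 11.463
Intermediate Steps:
W = 0 (W = -2 + 2 = 0)
s(N, g) = 3 + g (s(N, g) = g + 3 = 3 + g)
I = -46 (I = -23 + ((-21 - 5) + (3 + 0)) = -23 + (-26 + 3) = -23 - 23 = -46)
c = -237/70 (c = 156/(7*(-6) + 0) - 46/(-140) = 156/(-42 + 0) - 46*(-1/140) = 156/(-42) + 23/70 = 156*(-1/42) + 23/70 = -26/7 + 23/70 = -237/70 ≈ -3.3857)
c² = (-237/70)² = 56169/4900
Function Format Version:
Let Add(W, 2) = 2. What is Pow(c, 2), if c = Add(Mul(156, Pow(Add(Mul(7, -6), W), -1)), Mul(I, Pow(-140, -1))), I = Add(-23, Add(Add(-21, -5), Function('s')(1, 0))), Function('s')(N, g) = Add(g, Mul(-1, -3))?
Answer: Rational(56169, 4900) ≈ 11.463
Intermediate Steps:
W = 0 (W = Add(-2, 2) = 0)
Function('s')(N, g) = Add(3, g) (Function('s')(N, g) = Add(g, 3) = Add(3, g))
I = -46 (I = Add(-23, Add(Add(-21, -5), Add(3, 0))) = Add(-23, Add(-26, 3)) = Add(-23, -23) = -46)
c = Rational(-237, 70) (c = Add(Mul(156, Pow(Add(Mul(7, -6), 0), -1)), Mul(-46, Pow(-140, -1))) = Add(Mul(156, Pow(Add(-42, 0), -1)), Mul(-46, Rational(-1, 140))) = Add(Mul(156, Pow(-42, -1)), Rational(23, 70)) = Add(Mul(156, Rational(-1, 42)), Rational(23, 70)) = Add(Rational(-26, 7), Rational(23, 70)) = Rational(-237, 70) ≈ -3.3857)
Pow(c, 2) = Pow(Rational(-237, 70), 2) = Rational(56169, 4900)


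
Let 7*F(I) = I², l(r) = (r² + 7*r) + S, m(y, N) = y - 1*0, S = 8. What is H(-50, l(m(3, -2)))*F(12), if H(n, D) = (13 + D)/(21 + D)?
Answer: 7344/413 ≈ 17.782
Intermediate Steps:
m(y, N) = y (m(y, N) = y + 0 = y)
l(r) = 8 + r² + 7*r (l(r) = (r² + 7*r) + 8 = 8 + r² + 7*r)
H(n, D) = (13 + D)/(21 + D)
F(I) = I²/7
H(-50, l(m(3, -2)))*F(12) = ((13 + (8 + 3² + 7*3))/(21 + (8 + 3² + 7*3)))*((⅐)*12²) = ((13 + (8 + 9 + 21))/(21 + (8 + 9 + 21)))*((⅐)*144) = ((13 + 38)/(21 + 38))*(144/7) = (51/59)*(144/7) = 7344/413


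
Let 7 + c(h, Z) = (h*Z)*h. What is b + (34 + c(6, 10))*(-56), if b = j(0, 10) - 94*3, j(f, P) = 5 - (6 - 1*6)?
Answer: -21949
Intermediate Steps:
c(h, Z) = -7 + Z*h² (c(h, Z) = -7 + (h*Z)*h = -7 + (Z*h)*h = -7 + Z*h²)
j(f, P) = 5 (j(f, P) = 5 - (6 - 6) = 5 - 1*0 = 5 + 0 = 5)
b = -277 (b = 5 - 94*3 = 5 - 282 = -277)
b + (34 + c(6, 10))*(-56) = -277 + (34 + (-7 + 10*6²))*(-56) = -277 + (34 + (-7 + 10*36))*(-56) = -277 + (34 + (-7 + 360))*(-56) = -277 + (34 + 353)*(-56) = -277 + 387*(-56) = -277 - 21672 = -21949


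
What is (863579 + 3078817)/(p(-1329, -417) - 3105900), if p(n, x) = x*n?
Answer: -438044/283523 ≈ -1.5450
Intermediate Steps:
p(n, x) = n*x
(863579 + 3078817)/(p(-1329, -417) - 3105900) = (863579 + 3078817)/(-1329*(-417) - 3105900) = 3942396/(554193 - 3105900) = 3942396/(-2551707) = 3942396*(-1/2551707) = -438044/283523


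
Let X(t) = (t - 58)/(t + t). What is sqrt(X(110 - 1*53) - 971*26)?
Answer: I*sqrt(328097130)/114 ≈ 158.89*I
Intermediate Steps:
X(t) = (-58 + t)/(2*t) (X(t) = (-58 + t)/((2*t)) = (-58 + t)*(1/(2*t)) = (-58 + t)/(2*t))
sqrt(X(110 - 1*53) - 971*26) = sqrt((-58 + (110 - 1*53))/(2*(110 - 1*53)) - 971*26) = sqrt((-58 + (110 - 53))/(2*(110 - 53)) - 25246) = sqrt((1/2)*(-58 + 57)/57 - 25246) = sqrt((1/2)*(1/57)*(-1) - 25246) = sqrt(-1/114 - 25246) = sqrt(-2878045/114) = I*sqrt(328097130)/114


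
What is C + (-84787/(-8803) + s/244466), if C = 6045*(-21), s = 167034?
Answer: -136583891663033/1076017099 ≈ -1.2693e+5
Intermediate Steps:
C = -126945
C + (-84787/(-8803) + s/244466) = -126945 + (-84787/(-8803) + 167034/244466) = -126945 + (-84787*(-1/8803) + 167034*(1/244466)) = -126945 + (84787/8803 + 83517/122233) = -126945 + 11098969522/1076017099 = -136583891663033/1076017099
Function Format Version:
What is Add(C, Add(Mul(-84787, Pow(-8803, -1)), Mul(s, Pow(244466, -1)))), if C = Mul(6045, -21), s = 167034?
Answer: Rational(-136583891663033, 1076017099) ≈ -1.2693e+5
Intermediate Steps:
C = -126945
Add(C, Add(Mul(-84787, Pow(-8803, -1)), Mul(s, Pow(244466, -1)))) = Add(-126945, Add(Mul(-84787, Pow(-8803, -1)), Mul(167034, Pow(244466, -1)))) = Add(-126945, Add(Mul(-84787, Rational(-1, 8803)), Mul(167034, Rational(1, 244466)))) = Add(-126945, Add(Rational(84787, 8803), Rational(83517, 122233))) = Add(-126945, Rational(11098969522, 1076017099)) = Rational(-136583891663033, 1076017099)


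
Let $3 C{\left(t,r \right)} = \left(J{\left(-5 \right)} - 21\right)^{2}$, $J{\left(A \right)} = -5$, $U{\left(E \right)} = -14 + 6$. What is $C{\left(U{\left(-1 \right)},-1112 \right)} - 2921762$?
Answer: $- \frac{8764610}{3} \approx -2.9215 \cdot 10^{6}$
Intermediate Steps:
$U{\left(E \right)} = -8$
$C{\left(t,r \right)} = \frac{676}{3}$ ($C{\left(t,r \right)} = \frac{\left(-5 - 21\right)^{2}}{3} = \frac{\left(-26\right)^{2}}{3} = \frac{1}{3} \cdot 676 = \frac{676}{3}$)
$C{\left(U{\left(-1 \right)},-1112 \right)} - 2921762 = \frac{676}{3} - 2921762 = - \frac{8764610}{3}$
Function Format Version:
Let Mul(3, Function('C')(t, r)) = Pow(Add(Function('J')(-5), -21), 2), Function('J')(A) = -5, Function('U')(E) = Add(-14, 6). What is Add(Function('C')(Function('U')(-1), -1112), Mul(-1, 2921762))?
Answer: Rational(-8764610, 3) ≈ -2.9215e+6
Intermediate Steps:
Function('U')(E) = -8
Function('C')(t, r) = Rational(676, 3) (Function('C')(t, r) = Mul(Rational(1, 3), Pow(Add(-5, -21), 2)) = Mul(Rational(1, 3), Pow(-26, 2)) = Mul(Rational(1, 3), 676) = Rational(676, 3))
Add(Function('C')(Function('U')(-1), -1112), Mul(-1, 2921762)) = Add(Rational(676, 3), Mul(-1, 2921762)) = Add(Rational(676, 3), -2921762) = Rational(-8764610, 3)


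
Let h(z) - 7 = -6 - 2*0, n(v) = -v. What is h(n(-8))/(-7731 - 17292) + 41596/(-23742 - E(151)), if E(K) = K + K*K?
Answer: -520451701/584211981 ≈ -0.89086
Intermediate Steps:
E(K) = K + K**2
h(z) = 1 (h(z) = 7 + (-6 - 2*0) = 7 + (-6 + 0) = 7 - 6 = 1)
h(n(-8))/(-7731 - 17292) + 41596/(-23742 - E(151)) = 1/(-7731 - 17292) + 41596/(-23742 - 151*(1 + 151)) = 1/(-25023) + 41596/(-23742 - 151*152) = 1*(-1/25023) + 41596/(-23742 - 1*22952) = -1/25023 + 41596/(-23742 - 22952) = -1/25023 + 41596/(-46694) = -1/25023 + 41596*(-1/46694) = -1/25023 - 20798/23347 = -520451701/584211981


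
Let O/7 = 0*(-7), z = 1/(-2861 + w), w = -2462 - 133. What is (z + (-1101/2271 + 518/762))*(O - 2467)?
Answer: -756222335933/1573603152 ≈ -480.57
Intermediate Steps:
w = -2595
z = -1/5456 (z = 1/(-2861 - 2595) = 1/(-5456) = -1/5456 ≈ -0.00018328)
O = 0 (O = 7*(0*(-7)) = 7*0 = 0)
(z + (-1101/2271 + 518/762))*(O - 2467) = (-1/5456 + (-1101/2271 + 518/762))*(0 - 2467) = (-1/5456 + (-1101*1/2271 + 518*(1/762)))*(-2467) = (-1/5456 + (-367/757 + 259/381))*(-2467) = (-1/5456 + 56236/288417)*(-2467) = (306535199/1573603152)*(-2467) = -756222335933/1573603152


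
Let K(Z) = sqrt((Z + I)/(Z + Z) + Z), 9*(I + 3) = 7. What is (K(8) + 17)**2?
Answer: (102 + sqrt(301))**2/36 ≈ 395.67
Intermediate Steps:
I = -20/9 (I = -3 + (1/9)*7 = -3 + 7/9 = -20/9 ≈ -2.2222)
K(Z) = sqrt(Z + (-20/9 + Z)/(2*Z)) (K(Z) = sqrt((Z - 20/9)/(Z + Z) + Z) = sqrt((-20/9 + Z)/((2*Z)) + Z) = sqrt((-20/9 + Z)*(1/(2*Z)) + Z) = sqrt((-20/9 + Z)/(2*Z) + Z) = sqrt(Z + (-20/9 + Z)/(2*Z)))
(K(8) + 17)**2 = (sqrt(18 - 40/8 + 36*8)/6 + 17)**2 = (sqrt(18 - 40*1/8 + 288)/6 + 17)**2 = (sqrt(18 - 5 + 288)/6 + 17)**2 = (sqrt(301)/6 + 17)**2 = (17 + sqrt(301)/6)**2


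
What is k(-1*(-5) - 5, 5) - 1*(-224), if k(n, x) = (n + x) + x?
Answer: 234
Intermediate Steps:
k(n, x) = n + 2*x
k(-1*(-5) - 5, 5) - 1*(-224) = ((-1*(-5) - 5) + 2*5) - 1*(-224) = ((5 - 5) + 10) + 224 = (0 + 10) + 224 = 10 + 224 = 234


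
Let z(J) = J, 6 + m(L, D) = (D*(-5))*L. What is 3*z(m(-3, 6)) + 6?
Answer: 258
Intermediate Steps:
m(L, D) = -6 - 5*D*L (m(L, D) = -6 + (D*(-5))*L = -6 + (-5*D)*L = -6 - 5*D*L)
3*z(m(-3, 6)) + 6 = 3*(-6 - 5*6*(-3)) + 6 = 3*(-6 + 90) + 6 = 3*84 + 6 = 252 + 6 = 258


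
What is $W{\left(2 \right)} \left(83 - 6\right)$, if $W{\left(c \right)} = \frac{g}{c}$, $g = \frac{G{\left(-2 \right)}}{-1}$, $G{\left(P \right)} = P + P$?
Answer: $154$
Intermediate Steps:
$G{\left(P \right)} = 2 P$
$g = 4$ ($g = \frac{2 \left(-2\right)}{-1} = \left(-4\right) \left(-1\right) = 4$)
$W{\left(c \right)} = \frac{4}{c}$
$W{\left(2 \right)} \left(83 - 6\right) = \frac{4}{2} \left(83 - 6\right) = 4 \cdot \frac{1}{2} \cdot 77 = 2 \cdot 77 = 154$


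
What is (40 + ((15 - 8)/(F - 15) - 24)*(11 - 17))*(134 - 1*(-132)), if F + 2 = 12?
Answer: 255892/5 ≈ 51178.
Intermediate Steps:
F = 10 (F = -2 + 12 = 10)
(40 + ((15 - 8)/(F - 15) - 24)*(11 - 17))*(134 - 1*(-132)) = (40 + ((15 - 8)/(10 - 15) - 24)*(11 - 17))*(134 - 1*(-132)) = (40 + (7/(-5) - 24)*(-6))*(134 + 132) = (40 + (7*(-1/5) - 24)*(-6))*266 = (40 + (-7/5 - 24)*(-6))*266 = (40 - 127/5*(-6))*266 = (40 + 762/5)*266 = (962/5)*266 = 255892/5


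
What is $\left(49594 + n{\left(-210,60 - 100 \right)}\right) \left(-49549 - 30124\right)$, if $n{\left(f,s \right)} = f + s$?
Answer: $-3931384512$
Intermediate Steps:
$\left(49594 + n{\left(-210,60 - 100 \right)}\right) \left(-49549 - 30124\right) = \left(49594 + \left(-210 + \left(60 - 100\right)\right)\right) \left(-49549 - 30124\right) = \left(49594 + \left(-210 + \left(60 - 100\right)\right)\right) \left(-79673\right) = \left(49594 - 250\right) \left(-79673\right) = 49344 \left(-79673\right) = -3931384512$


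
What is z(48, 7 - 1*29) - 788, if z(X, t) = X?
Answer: -740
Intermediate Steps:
z(48, 7 - 1*29) - 788 = 48 - 788 = -740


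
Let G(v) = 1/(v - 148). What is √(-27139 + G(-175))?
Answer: I*√2831385054/323 ≈ 164.74*I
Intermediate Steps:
G(v) = 1/(-148 + v)
√(-27139 + G(-175)) = √(-27139 + 1/(-148 - 175)) = √(-27139 + 1/(-323)) = √(-27139 - 1/323) = √(-8765898/323) = I*√2831385054/323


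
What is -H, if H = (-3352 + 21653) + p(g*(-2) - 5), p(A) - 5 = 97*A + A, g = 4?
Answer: -17032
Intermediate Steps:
p(A) = 5 + 98*A (p(A) = 5 + (97*A + A) = 5 + 98*A)
H = 17032 (H = (-3352 + 21653) + (5 + 98*(4*(-2) - 5)) = 18301 + (5 + 98*(-8 - 5)) = 18301 + (5 + 98*(-13)) = 18301 + (5 - 1274) = 18301 - 1269 = 17032)
-H = -1*17032 = -17032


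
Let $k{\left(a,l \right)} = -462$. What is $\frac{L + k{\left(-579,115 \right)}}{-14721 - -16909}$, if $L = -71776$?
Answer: $- \frac{36119}{1094} \approx -33.016$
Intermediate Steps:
$\frac{L + k{\left(-579,115 \right)}}{-14721 - -16909} = \frac{-71776 - 462}{-14721 - -16909} = - \frac{72238}{-14721 + \left(-110951 + 127860\right)} = - \frac{72238}{-14721 + 16909} = - \frac{72238}{2188} = \left(-72238\right) \frac{1}{2188} = - \frac{36119}{1094}$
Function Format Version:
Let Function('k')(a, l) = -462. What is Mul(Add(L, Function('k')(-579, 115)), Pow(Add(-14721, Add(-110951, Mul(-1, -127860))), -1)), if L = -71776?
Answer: Rational(-36119, 1094) ≈ -33.016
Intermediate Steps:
Mul(Add(L, Function('k')(-579, 115)), Pow(Add(-14721, Add(-110951, Mul(-1, -127860))), -1)) = Mul(Add(-71776, -462), Pow(Add(-14721, Add(-110951, Mul(-1, -127860))), -1)) = Mul(-72238, Pow(Add(-14721, Add(-110951, 127860)), -1)) = Mul(-72238, Pow(Add(-14721, 16909), -1)) = Mul(-72238, Pow(2188, -1)) = Mul(-72238, Rational(1, 2188)) = Rational(-36119, 1094)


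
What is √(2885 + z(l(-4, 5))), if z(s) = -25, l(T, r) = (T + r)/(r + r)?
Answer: 2*√715 ≈ 53.479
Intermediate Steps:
l(T, r) = (T + r)/(2*r) (l(T, r) = (T + r)/((2*r)) = (T + r)*(1/(2*r)) = (T + r)/(2*r))
√(2885 + z(l(-4, 5))) = √(2885 - 25) = √2860 = 2*√715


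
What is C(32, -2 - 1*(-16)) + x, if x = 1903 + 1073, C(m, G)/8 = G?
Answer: 3088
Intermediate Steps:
C(m, G) = 8*G
x = 2976
C(32, -2 - 1*(-16)) + x = 8*(-2 - 1*(-16)) + 2976 = 8*(-2 + 16) + 2976 = 8*14 + 2976 = 112 + 2976 = 3088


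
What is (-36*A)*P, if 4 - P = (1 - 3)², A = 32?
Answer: 0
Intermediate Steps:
P = 0 (P = 4 - (1 - 3)² = 4 - 1*(-2)² = 4 - 1*4 = 4 - 4 = 0)
(-36*A)*P = -36*32*0 = -1152*0 = 0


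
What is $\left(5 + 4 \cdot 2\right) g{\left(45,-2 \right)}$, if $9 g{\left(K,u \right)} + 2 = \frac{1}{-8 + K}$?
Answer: $- \frac{949}{333} \approx -2.8498$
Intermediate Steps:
$g{\left(K,u \right)} = - \frac{2}{9} + \frac{1}{9 \left(-8 + K\right)}$
$\left(5 + 4 \cdot 2\right) g{\left(45,-2 \right)} = \left(5 + 4 \cdot 2\right) \frac{17 - 90}{9 \left(-8 + 45\right)} = \left(5 + 8\right) \frac{17 - 90}{9 \cdot 37} = 13 \cdot \frac{1}{9} \cdot \frac{1}{37} \left(-73\right) = 13 \left(- \frac{73}{333}\right) = - \frac{949}{333}$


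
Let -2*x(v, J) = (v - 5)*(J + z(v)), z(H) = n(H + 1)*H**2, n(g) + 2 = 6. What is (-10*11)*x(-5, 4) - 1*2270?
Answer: -59470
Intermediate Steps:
n(g) = 4 (n(g) = -2 + 6 = 4)
z(H) = 4*H**2
x(v, J) = -(-5 + v)*(J + 4*v**2)/2 (x(v, J) = -(v - 5)*(J + 4*v**2)/2 = -(-5 + v)*(J + 4*v**2)/2)
(-10*11)*x(-5, 4) - 1*2270 = (-10*11)*(-2*(-5)**3 + 10*(-5)**2 + (5/2)*4 - 1/2*4*(-5)) - 1*2270 = -110*(-2*(-125) + 10*25 + 10 + 10) - 2270 = -110*(250 + 250 + 10 + 10) - 2270 = -110*520 - 2270 = -57200 - 2270 = -59470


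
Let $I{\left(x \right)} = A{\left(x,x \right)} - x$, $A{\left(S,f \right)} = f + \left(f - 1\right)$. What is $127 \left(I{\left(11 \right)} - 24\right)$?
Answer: $-1778$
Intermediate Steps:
$A{\left(S,f \right)} = -1 + 2 f$ ($A{\left(S,f \right)} = f + \left(f - 1\right) = f + \left(-1 + f\right) = -1 + 2 f$)
$I{\left(x \right)} = -1 + x$ ($I{\left(x \right)} = \left(-1 + 2 x\right) - x = -1 + x$)
$127 \left(I{\left(11 \right)} - 24\right) = 127 \left(\left(-1 + 11\right) - 24\right) = 127 \left(10 - 24\right) = 127 \left(-14\right) = -1778$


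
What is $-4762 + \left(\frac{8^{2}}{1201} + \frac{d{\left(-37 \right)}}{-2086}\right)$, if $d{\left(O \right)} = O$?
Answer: $- \frac{11929993991}{2505286} \approx -4761.9$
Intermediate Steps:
$-4762 + \left(\frac{8^{2}}{1201} + \frac{d{\left(-37 \right)}}{-2086}\right) = -4762 - \left(- \frac{37}{2086} - \frac{8^{2}}{1201}\right) = -4762 + \left(64 \cdot \frac{1}{1201} - - \frac{37}{2086}\right) = -4762 + \left(\frac{64}{1201} + \frac{37}{2086}\right) = -4762 + \frac{177941}{2505286} = - \frac{11929993991}{2505286}$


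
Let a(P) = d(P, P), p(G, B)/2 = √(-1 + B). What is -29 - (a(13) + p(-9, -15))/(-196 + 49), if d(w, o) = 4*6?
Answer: -1413/49 + 8*I/147 ≈ -28.837 + 0.054422*I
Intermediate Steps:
p(G, B) = 2*√(-1 + B)
d(w, o) = 24
a(P) = 24
-29 - (a(13) + p(-9, -15))/(-196 + 49) = -29 - (24 + 2*√(-1 - 15))/(-196 + 49) = -29 - (24 + 2*√(-16))/(-147) = -29 - (24 + 2*(4*I))*(-1)/147 = -29 - (24 + 8*I)*(-1)/147 = -29 - (-8/49 - 8*I/147) = -29 + (8/49 + 8*I/147) = -1413/49 + 8*I/147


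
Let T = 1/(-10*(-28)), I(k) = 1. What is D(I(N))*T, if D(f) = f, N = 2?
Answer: 1/280 ≈ 0.0035714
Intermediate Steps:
T = 1/280 ≈ 0.0035714
D(I(N))*T = 1*(1/280) = 1/280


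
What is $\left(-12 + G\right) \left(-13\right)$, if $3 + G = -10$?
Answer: $325$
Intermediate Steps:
$G = -13$ ($G = -3 - 10 = -13$)
$\left(-12 + G\right) \left(-13\right) = \left(-12 - 13\right) \left(-13\right) = \left(-25\right) \left(-13\right) = 325$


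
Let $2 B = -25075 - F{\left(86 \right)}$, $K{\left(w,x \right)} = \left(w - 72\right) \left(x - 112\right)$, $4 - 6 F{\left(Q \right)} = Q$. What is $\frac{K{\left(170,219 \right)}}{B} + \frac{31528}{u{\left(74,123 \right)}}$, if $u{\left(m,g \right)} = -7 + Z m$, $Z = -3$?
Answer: $- \frac{596202229}{4304284} \approx -138.51$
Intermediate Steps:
$F{\left(Q \right)} = \frac{2}{3} - \frac{Q}{6}$
$K{\left(w,x \right)} = \left(-112 + x\right) \left(-72 + w\right)$ ($K{\left(w,x \right)} = \left(-72 + w\right) \left(-112 + x\right) = \left(-112 + x\right) \left(-72 + w\right)$)
$B = - \frac{37592}{3}$ ($B = \frac{-25075 - \left(\frac{2}{3} - \frac{43}{3}\right)}{2} = \frac{-25075 - - \frac{41}{3}}{2} = \frac{-25075 + \frac{41}{3}}{2} = \frac{1}{2} \left(- \frac{75184}{3}\right) = - \frac{37592}{3} \approx -12531.0$)
$u{\left(m,g \right)} = -7 - 3 m$
$\frac{K{\left(170,219 \right)}}{B} + \frac{31528}{u{\left(74,123 \right)}} = \frac{8064 - 19040 - 15768 + 170 \cdot 219}{- \frac{37592}{3}} + \frac{31528}{-7 - 222} = \left(8064 - 19040 - 15768 + 37230\right) \left(- \frac{3}{37592}\right) + \frac{31528}{-7 - 222} = 10486 \left(- \frac{3}{37592}\right) + \frac{31528}{-229} = - \frac{15729}{18796} + 31528 \left(- \frac{1}{229}\right) = - \frac{15729}{18796} - \frac{31528}{229} = - \frac{596202229}{4304284}$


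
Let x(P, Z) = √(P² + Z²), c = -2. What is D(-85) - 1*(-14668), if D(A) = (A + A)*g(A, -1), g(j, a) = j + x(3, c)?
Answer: 29118 - 170*√13 ≈ 28505.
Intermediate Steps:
g(j, a) = j + √13 (g(j, a) = j + √(3² + (-2)²) = j + √(9 + 4) = j + √13)
D(A) = 2*A*(A + √13) (D(A) = (A + A)*(A + √13) = (2*A)*(A + √13) = 2*A*(A + √13))
D(-85) - 1*(-14668) = 2*(-85)*(-85 + √13) - 1*(-14668) = (14450 - 170*√13) + 14668 = 29118 - 170*√13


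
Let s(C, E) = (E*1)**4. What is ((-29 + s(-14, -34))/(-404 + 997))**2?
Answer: 1785716398249/351649 ≈ 5.0781e+6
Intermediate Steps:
s(C, E) = E**4
((-29 + s(-14, -34))/(-404 + 997))**2 = ((-29 + (-34)**4)/(-404 + 997))**2 = ((-29 + 1336336)/593)**2 = (1336307*(1/593))**2 = (1336307/593)**2 = 1785716398249/351649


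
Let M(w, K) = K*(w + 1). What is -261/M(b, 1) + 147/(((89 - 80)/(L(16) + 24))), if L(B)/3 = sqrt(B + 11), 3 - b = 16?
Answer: 1655/4 + 147*sqrt(3) ≈ 668.36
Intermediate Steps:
b = -13 (b = 3 - 1*16 = 3 - 16 = -13)
L(B) = 3*sqrt(11 + B) (L(B) = 3*sqrt(B + 11) = 3*sqrt(11 + B))
M(w, K) = K*(1 + w)
-261/M(b, 1) + 147/(((89 - 80)/(L(16) + 24))) = -261/(1 - 13) + 147/(((89 - 80)/(3*sqrt(11 + 16) + 24))) = -261/(1*(-12)) + 147/((9/(3*sqrt(27) + 24))) = -261/(-12) + 147/((9/(3*(3*sqrt(3)) + 24))) = -261*(-1/12) + 147/((9/(9*sqrt(3) + 24))) = 87/4 + 147/((9/(24 + 9*sqrt(3)))) = 87/4 + 147*(8/3 + sqrt(3)) = 87/4 + (392 + 147*sqrt(3)) = 1655/4 + 147*sqrt(3)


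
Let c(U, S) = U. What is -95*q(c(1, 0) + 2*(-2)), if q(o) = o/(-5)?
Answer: -57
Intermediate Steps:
q(o) = -o/5 (q(o) = o*(-⅕) = -o/5)
-95*q(c(1, 0) + 2*(-2)) = -(-19)*(1 + 2*(-2)) = -(-19)*(1 - 4) = -(-19)*(-3) = -95*⅗ = -57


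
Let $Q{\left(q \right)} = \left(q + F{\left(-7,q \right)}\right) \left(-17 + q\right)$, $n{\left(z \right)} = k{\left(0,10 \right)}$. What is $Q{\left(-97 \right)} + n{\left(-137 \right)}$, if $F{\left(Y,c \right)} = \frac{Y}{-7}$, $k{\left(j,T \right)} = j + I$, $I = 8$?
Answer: $10952$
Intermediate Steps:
$k{\left(j,T \right)} = 8 + j$ ($k{\left(j,T \right)} = j + 8 = 8 + j$)
$F{\left(Y,c \right)} = - \frac{Y}{7}$ ($F{\left(Y,c \right)} = Y \left(- \frac{1}{7}\right) = - \frac{Y}{7}$)
$n{\left(z \right)} = 8$ ($n{\left(z \right)} = 8 + 0 = 8$)
$Q{\left(q \right)} = \left(1 + q\right) \left(-17 + q\right)$ ($Q{\left(q \right)} = \left(q - -1\right) \left(-17 + q\right) = \left(q + 1\right) \left(-17 + q\right) = \left(1 + q\right) \left(-17 + q\right)$)
$Q{\left(-97 \right)} + n{\left(-137 \right)} = \left(-17 + \left(-97\right)^{2} - -1552\right) + 8 = \left(-17 + 9409 + 1552\right) + 8 = 10944 + 8 = 10952$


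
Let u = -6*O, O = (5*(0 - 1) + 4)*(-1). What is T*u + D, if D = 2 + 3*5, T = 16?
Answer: -79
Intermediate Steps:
O = 1 (O = (5*(-1) + 4)*(-1) = (-5 + 4)*(-1) = -1*(-1) = 1)
D = 17 (D = 2 + 15 = 17)
u = -6 (u = -6*1 = -6)
T*u + D = 16*(-6) + 17 = -96 + 17 = -79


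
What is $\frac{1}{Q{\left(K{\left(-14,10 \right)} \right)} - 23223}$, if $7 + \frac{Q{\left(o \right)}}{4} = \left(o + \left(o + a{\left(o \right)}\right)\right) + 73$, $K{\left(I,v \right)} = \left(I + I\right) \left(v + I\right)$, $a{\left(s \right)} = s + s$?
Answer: $- \frac{1}{21167} \approx -4.7243 \cdot 10^{-5}$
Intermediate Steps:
$a{\left(s \right)} = 2 s$
$K{\left(I,v \right)} = 2 I \left(I + v\right)$
$Q{\left(o \right)} = 264 + 16 o$ ($Q{\left(o \right)} = -28 + 4 \left(\left(o + \left(o + 2 o\right)\right) + 73\right) = -28 + 4 \left(\left(o + 3 o\right) + 73\right) = -28 + 4 \left(4 o + 73\right) = -28 + 4 \left(73 + 4 o\right) = -28 + \left(292 + 16 o\right) = 264 + 16 o$)
$\frac{1}{Q{\left(K{\left(-14,10 \right)} \right)} - 23223} = \frac{1}{\left(264 + 16 \cdot 2 \left(-14\right) \left(-14 + 10\right)\right) - 23223} = \frac{1}{\left(264 + 16 \cdot 2 \left(-14\right) \left(-4\right)\right) - 23223} = \frac{1}{\left(264 + 16 \cdot 112\right) - 23223} = \frac{1}{\left(264 + 1792\right) - 23223} = \frac{1}{2056 - 23223} = \frac{1}{-21167} = - \frac{1}{21167}$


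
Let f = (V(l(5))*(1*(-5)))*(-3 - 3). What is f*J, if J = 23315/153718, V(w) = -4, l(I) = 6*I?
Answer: -1398900/76859 ≈ -18.201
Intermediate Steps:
J = 23315/153718 (J = 23315*(1/153718) = 23315/153718 ≈ 0.15167)
f = -120 (f = (-4*(-5))*(-3 - 3) = -4*(-5)*(-6) = 20*(-6) = -120)
f*J = -120*23315/153718 = -1398900/76859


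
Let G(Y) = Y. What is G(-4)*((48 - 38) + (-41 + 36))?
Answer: -20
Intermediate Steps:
G(-4)*((48 - 38) + (-41 + 36)) = -4*((48 - 38) + (-41 + 36)) = -4*(10 - 5) = -4*5 = -20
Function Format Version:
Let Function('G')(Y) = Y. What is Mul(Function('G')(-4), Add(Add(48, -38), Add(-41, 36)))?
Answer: -20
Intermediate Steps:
Mul(Function('G')(-4), Add(Add(48, -38), Add(-41, 36))) = Mul(-4, Add(Add(48, -38), Add(-41, 36))) = Mul(-4, Add(10, -5)) = Mul(-4, 5) = -20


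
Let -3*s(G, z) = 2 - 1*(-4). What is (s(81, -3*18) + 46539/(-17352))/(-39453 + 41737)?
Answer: -9027/4403552 ≈ -0.0020499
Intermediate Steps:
s(G, z) = -2 (s(G, z) = -(2 - 1*(-4))/3 = -(2 + 4)/3 = -⅓*6 = -2)
(s(81, -3*18) + 46539/(-17352))/(-39453 + 41737) = (-2 + 46539/(-17352))/(-39453 + 41737) = (-2 + 46539*(-1/17352))/2284 = (-2 - 5171/1928)*(1/2284) = -9027/1928*1/2284 = -9027/4403552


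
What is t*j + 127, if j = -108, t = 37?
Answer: -3869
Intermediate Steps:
t*j + 127 = 37*(-108) + 127 = -3996 + 127 = -3869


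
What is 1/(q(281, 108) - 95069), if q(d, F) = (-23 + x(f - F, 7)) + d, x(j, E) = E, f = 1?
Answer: -1/94804 ≈ -1.0548e-5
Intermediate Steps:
q(d, F) = -16 + d (q(d, F) = (-23 + 7) + d = -16 + d)
1/(q(281, 108) - 95069) = 1/((-16 + 281) - 95069) = 1/(265 - 95069) = 1/(-94804) = -1/94804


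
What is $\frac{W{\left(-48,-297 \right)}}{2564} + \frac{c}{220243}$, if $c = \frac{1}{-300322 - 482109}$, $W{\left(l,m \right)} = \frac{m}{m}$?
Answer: $\frac{172324948169}{441841173679412} \approx 0.00039002$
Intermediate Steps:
$W{\left(l,m \right)} = 1$
$c = - \frac{1}{782431}$ ($c = \frac{1}{-782431} = - \frac{1}{782431} \approx -1.2781 \cdot 10^{-6}$)
$\frac{W{\left(-48,-297 \right)}}{2564} + \frac{c}{220243} = 1 \cdot \frac{1}{2564} - \frac{1}{782431 \cdot 220243} = 1 \cdot \frac{1}{2564} - \frac{1}{172324950733} = \frac{1}{2564} - \frac{1}{172324950733} = \frac{172324948169}{441841173679412}$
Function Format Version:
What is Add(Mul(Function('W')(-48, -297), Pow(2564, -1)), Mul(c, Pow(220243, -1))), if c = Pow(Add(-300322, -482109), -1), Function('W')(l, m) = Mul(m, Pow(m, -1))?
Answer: Rational(172324948169, 441841173679412) ≈ 0.00039002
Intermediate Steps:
Function('W')(l, m) = 1
c = Rational(-1, 782431) (c = Pow(-782431, -1) = Rational(-1, 782431) ≈ -1.2781e-6)
Add(Mul(Function('W')(-48, -297), Pow(2564, -1)), Mul(c, Pow(220243, -1))) = Add(Mul(1, Pow(2564, -1)), Mul(Rational(-1, 782431), Pow(220243, -1))) = Add(Mul(1, Rational(1, 2564)), Mul(Rational(-1, 782431), Rational(1, 220243))) = Add(Rational(1, 2564), Rational(-1, 172324950733)) = Rational(172324948169, 441841173679412)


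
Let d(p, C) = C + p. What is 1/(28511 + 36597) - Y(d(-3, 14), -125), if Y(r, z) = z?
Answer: 8138501/65108 ≈ 125.00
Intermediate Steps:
1/(28511 + 36597) - Y(d(-3, 14), -125) = 1/(28511 + 36597) - 1*(-125) = 1/65108 + 125 = 8138501/65108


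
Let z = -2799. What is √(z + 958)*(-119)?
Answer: -119*I*√1841 ≈ -5105.9*I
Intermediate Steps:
√(z + 958)*(-119) = √(-2799 + 958)*(-119) = √(-1841)*(-119) = (I*√1841)*(-119) = -119*I*√1841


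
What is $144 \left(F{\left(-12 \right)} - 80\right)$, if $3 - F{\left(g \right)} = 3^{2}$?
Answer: $-12384$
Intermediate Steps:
$F{\left(g \right)} = -6$ ($F{\left(g \right)} = 3 - 3^{2} = 3 - 9 = -6$)
$144 \left(F{\left(-12 \right)} - 80\right) = 144 \left(-6 - 80\right) = 144 \left(-86\right) = -12384$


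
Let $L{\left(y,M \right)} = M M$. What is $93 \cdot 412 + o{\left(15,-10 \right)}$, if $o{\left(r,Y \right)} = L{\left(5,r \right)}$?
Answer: $38541$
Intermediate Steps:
$L{\left(y,M \right)} = M^{2}$
$o{\left(r,Y \right)} = r^{2}$
$93 \cdot 412 + o{\left(15,-10 \right)} = 93 \cdot 412 + 15^{2} = 38316 + 225 = 38541$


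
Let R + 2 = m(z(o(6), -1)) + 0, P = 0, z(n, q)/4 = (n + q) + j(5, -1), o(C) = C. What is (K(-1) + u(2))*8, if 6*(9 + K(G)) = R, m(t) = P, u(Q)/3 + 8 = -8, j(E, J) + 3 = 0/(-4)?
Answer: -1376/3 ≈ -458.67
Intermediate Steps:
j(E, J) = -3 (j(E, J) = -3 + 0/(-4) = -3 + 0*(-1/4) = -3 + 0 = -3)
z(n, q) = -12 + 4*n + 4*q (z(n, q) = 4*((n + q) - 3) = 4*(-3 + n + q) = -12 + 4*n + 4*q)
u(Q) = -48 (u(Q) = -24 + 3*(-8) = -24 - 24 = -48)
m(t) = 0
R = -2 (R = -2 + (0 + 0) = -2 + 0 = -2)
K(G) = -28/3 (K(G) = -9 + (1/6)*(-2) = -9 - 1/3 = -28/3)
(K(-1) + u(2))*8 = (-28/3 - 48)*8 = -172/3*8 = -1376/3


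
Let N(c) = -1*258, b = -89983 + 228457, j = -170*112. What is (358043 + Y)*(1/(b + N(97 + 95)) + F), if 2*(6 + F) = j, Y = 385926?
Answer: -979543521545935/138216 ≈ -7.0870e+9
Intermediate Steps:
j = -19040
b = 138474
F = -9526 (F = -6 + (½)*(-19040) = -6 - 9520 = -9526)
N(c) = -258
(358043 + Y)*(1/(b + N(97 + 95)) + F) = (358043 + 385926)*(1/(138474 - 258) - 9526) = 743969*(1/138216 - 9526) = 743969*(-1316645615/138216) = -979543521545935/138216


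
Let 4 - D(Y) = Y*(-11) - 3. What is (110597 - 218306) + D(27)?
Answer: -107405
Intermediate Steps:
D(Y) = 7 + 11*Y (D(Y) = 4 - (Y*(-11) - 3) = 4 - (-11*Y - 3) = 4 - (-3 - 11*Y) = 4 + (3 + 11*Y) = 7 + 11*Y)
(110597 - 218306) + D(27) = (110597 - 218306) + (7 + 11*27) = -107709 + (7 + 297) = -107709 + 304 = -107405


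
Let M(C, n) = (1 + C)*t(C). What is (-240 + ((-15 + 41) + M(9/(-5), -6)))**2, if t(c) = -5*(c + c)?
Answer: 1304164/25 ≈ 52167.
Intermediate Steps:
t(c) = -10*c
M(C, n) = -10*C*(1 + C) (M(C, n) = (1 + C)*(-10*C) = -10*C*(1 + C))
(-240 + ((-15 + 41) + M(9/(-5), -6)))**2 = (-240 + ((-15 + 41) - 10*9/(-5)*(1 + 9/(-5))))**2 = (-240 + (26 - 10*9*(-1/5)*(1 + 9*(-1/5))))**2 = (-240 + (26 - 10*(-9/5)*(1 - 9/5)))**2 = (-240 + (26 - 10*(-9/5)*(-4/5)))**2 = (-240 + (26 - 72/5))**2 = (-240 + 58/5)**2 = (-1142/5)**2 = 1304164/25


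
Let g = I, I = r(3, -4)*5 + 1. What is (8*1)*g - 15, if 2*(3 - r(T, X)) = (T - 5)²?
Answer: 33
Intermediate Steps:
r(T, X) = 3 - (-5 + T)²/2 (r(T, X) = 3 - (T - 5)²/2 = 3 - (-5 + T)²/2)
I = 6 (I = (3 - (-5 + 3)²/2)*5 + 1 = (3 - ½*(-2)²)*5 + 1 = (3 - ½*4)*5 + 1 = (3 - 2)*5 + 1 = 1*5 + 1 = 5 + 1 = 6)
g = 6
(8*1)*g - 15 = (8*1)*6 - 15 = 8*6 - 15 = 48 - 15 = 33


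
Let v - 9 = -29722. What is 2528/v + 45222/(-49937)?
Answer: -1469922022/1483778081 ≈ -0.99066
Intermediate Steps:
v = -29713 (v = 9 - 29722 = -29713)
2528/v + 45222/(-49937) = 2528/(-29713) + 45222/(-49937) = 2528*(-1/29713) + 45222*(-1/49937) = -2528/29713 - 45222/49937 = -1469922022/1483778081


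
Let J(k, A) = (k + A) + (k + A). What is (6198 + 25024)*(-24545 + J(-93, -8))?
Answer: -772650834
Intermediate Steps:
J(k, A) = 2*A + 2*k (J(k, A) = (A + k) + (A + k) = 2*A + 2*k)
(6198 + 25024)*(-24545 + J(-93, -8)) = (6198 + 25024)*(-24545 + (2*(-8) + 2*(-93))) = 31222*(-24545 + (-16 - 186)) = 31222*(-24545 - 202) = 31222*(-24747) = -772650834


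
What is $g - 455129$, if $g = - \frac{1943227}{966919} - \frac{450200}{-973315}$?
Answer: $- \frac{85666197775721054}{188223353297} \approx -4.5513 \cdot 10^{5}$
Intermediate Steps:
$g = - \frac{291213010741}{188223353297}$ ($g = \left(-1943227\right) \frac{1}{966919} - - \frac{90040}{194663} = - \frac{1943227}{966919} + \frac{90040}{194663} = - \frac{291213010741}{188223353297} \approx -1.5472$)
$g - 455129 = - \frac{291213010741}{188223353297} - 455129 = - \frac{85666197775721054}{188223353297}$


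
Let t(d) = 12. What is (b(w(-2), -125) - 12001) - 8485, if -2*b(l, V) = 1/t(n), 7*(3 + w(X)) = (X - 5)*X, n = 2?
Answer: -491665/24 ≈ -20486.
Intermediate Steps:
w(X) = -3 + X*(-5 + X)/7 (w(X) = -3 + ((X - 5)*X)/7 = -3 + ((-5 + X)*X)/7 = -3 + (X*(-5 + X))/7 = -3 + X*(-5 + X)/7)
b(l, V) = -1/24 (b(l, V) = -½/12 = -½*1/12 = -1/24)
(b(w(-2), -125) - 12001) - 8485 = (-1/24 - 12001) - 8485 = -288025/24 - 8485 = -491665/24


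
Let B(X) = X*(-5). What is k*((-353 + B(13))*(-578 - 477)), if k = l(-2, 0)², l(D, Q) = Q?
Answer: 0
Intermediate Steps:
B(X) = -5*X
k = 0 (k = 0² = 0)
k*((-353 + B(13))*(-578 - 477)) = 0*((-353 - 5*13)*(-578 - 477)) = 0*((-353 - 65)*(-1055)) = 0*(-418*(-1055)) = 0*440990 = 0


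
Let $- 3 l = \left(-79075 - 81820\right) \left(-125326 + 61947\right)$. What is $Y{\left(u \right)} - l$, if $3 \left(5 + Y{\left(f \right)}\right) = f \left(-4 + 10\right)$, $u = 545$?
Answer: $\frac{10197367460}{3} \approx 3.3991 \cdot 10^{9}$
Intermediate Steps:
$l = - \frac{10197364205}{3}$ ($l = - \frac{\left(-79075 - 81820\right) \left(-125326 + 61947\right)}{3} = - \frac{\left(-160895\right) \left(-63379\right)}{3} = \left(- \frac{1}{3}\right) 10197364205 = - \frac{10197364205}{3} \approx -3.3991 \cdot 10^{9}$)
$Y{\left(f \right)} = -5 + 2 f$ ($Y{\left(f \right)} = -5 + \frac{f \left(-4 + 10\right)}{3} = -5 + \frac{f 6}{3} = -5 + \frac{6 f}{3} = -5 + 2 f$)
$Y{\left(u \right)} - l = \left(-5 + 2 \cdot 545\right) - - \frac{10197364205}{3} = \left(-5 + 1090\right) + \frac{10197364205}{3} = 1085 + \frac{10197364205}{3} = \frac{10197367460}{3}$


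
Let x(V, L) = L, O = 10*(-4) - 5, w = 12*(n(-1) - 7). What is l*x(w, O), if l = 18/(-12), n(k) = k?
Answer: 135/2 ≈ 67.500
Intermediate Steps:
w = -96 (w = 12*(-1 - 7) = 12*(-8) = -96)
O = -45 (O = -40 - 5 = -45)
l = -3/2 (l = 18*(-1/12) = -3/2 ≈ -1.5000)
l*x(w, O) = -3/2*(-45) = 135/2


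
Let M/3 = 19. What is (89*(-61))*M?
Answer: -309453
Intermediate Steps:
M = 57 (M = 3*19 = 57)
(89*(-61))*M = (89*(-61))*57 = -5429*57 = -309453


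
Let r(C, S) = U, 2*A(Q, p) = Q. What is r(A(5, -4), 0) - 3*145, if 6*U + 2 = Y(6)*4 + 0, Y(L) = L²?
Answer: -1234/3 ≈ -411.33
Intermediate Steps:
A(Q, p) = Q/2
U = 71/3 (U = -⅓ + (6²*4 + 0)/6 = -⅓ + (36*4 + 0)/6 = -⅓ + (144 + 0)/6 = -⅓ + (⅙)*144 = -⅓ + 24 = 71/3 ≈ 23.667)
r(C, S) = 71/3
r(A(5, -4), 0) - 3*145 = 71/3 - 3*145 = 71/3 - 435 = -1234/3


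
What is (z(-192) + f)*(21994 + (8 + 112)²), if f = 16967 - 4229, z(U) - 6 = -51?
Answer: 461949042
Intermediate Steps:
z(U) = -45 (z(U) = 6 - 51 = -45)
f = 12738
(z(-192) + f)*(21994 + (8 + 112)²) = (-45 + 12738)*(21994 + (8 + 112)²) = 12693*(21994 + 120²) = 12693*(21994 + 14400) = 12693*36394 = 461949042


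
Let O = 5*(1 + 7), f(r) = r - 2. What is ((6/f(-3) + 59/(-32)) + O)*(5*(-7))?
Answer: -41391/32 ≈ -1293.5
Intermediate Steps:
f(r) = -2 + r
O = 40 (O = 5*8 = 40)
((6/f(-3) + 59/(-32)) + O)*(5*(-7)) = ((6/(-2 - 3) + 59/(-32)) + 40)*(5*(-7)) = ((6/(-5) + 59*(-1/32)) + 40)*(-35) = ((6*(-1/5) - 59/32) + 40)*(-35) = ((-6/5 - 59/32) + 40)*(-35) = (-487/160 + 40)*(-35) = (5913/160)*(-35) = -41391/32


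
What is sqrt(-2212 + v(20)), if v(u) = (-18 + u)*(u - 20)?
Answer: 2*I*sqrt(553) ≈ 47.032*I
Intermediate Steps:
v(u) = (-20 + u)*(-18 + u) (v(u) = (-18 + u)*(-20 + u) = (-20 + u)*(-18 + u))
sqrt(-2212 + v(20)) = sqrt(-2212 + (360 + 20**2 - 38*20)) = sqrt(-2212 + (360 + 400 - 760)) = sqrt(-2212 + 0) = sqrt(-2212) = 2*I*sqrt(553)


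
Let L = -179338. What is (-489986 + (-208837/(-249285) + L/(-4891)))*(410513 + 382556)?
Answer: -473756533353376762097/1219252935 ≈ -3.8856e+11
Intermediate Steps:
(-489986 + (-208837/(-249285) + L/(-4891)))*(410513 + 382556) = (-489986 + (-208837/(-249285) - 179338/(-4891)))*(410513 + 382556) = (-489986 + (-208837*(-1/249285) - 179338*(-1/4891)))*793069 = (-489986 + (208837/249285 + 179338/4891))*793069 = (-489986 + 45727695097/1219252935)*793069 = -597371140913813/1219252935*793069 = -473756533353376762097/1219252935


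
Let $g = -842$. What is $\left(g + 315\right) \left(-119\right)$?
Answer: $62713$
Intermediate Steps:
$\left(g + 315\right) \left(-119\right) = \left(-842 + 315\right) \left(-119\right) = \left(-527\right) \left(-119\right) = 62713$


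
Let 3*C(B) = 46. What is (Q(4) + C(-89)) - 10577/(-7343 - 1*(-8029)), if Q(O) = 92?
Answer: 27023/294 ≈ 91.915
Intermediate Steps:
C(B) = 46/3 (C(B) = (⅓)*46 = 46/3)
(Q(4) + C(-89)) - 10577/(-7343 - 1*(-8029)) = (92 + 46/3) - 10577/(-7343 - 1*(-8029)) = 322/3 - 10577/(-7343 + 8029) = 322/3 - 10577/686 = 322/3 - 10577*1/686 = 322/3 - 1511/98 = 27023/294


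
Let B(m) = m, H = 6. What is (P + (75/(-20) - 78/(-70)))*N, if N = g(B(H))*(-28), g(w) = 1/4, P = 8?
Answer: -751/20 ≈ -37.550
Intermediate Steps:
g(w) = ¼
N = -7 (N = (¼)*(-28) = -7)
(P + (75/(-20) - 78/(-70)))*N = (8 + (75/(-20) - 78/(-70)))*(-7) = (8 + (75*(-1/20) - 78*(-1/70)))*(-7) = (8 + (-15/4 + 39/35))*(-7) = (8 - 369/140)*(-7) = (751/140)*(-7) = -751/20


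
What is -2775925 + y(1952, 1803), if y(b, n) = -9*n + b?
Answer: -2790200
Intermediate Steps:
y(b, n) = b - 9*n
-2775925 + y(1952, 1803) = -2775925 + (1952 - 9*1803) = -2775925 + (1952 - 16227) = -2775925 - 14275 = -2790200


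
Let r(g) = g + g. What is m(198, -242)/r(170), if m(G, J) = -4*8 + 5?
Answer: -27/340 ≈ -0.079412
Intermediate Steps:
r(g) = 2*g
m(G, J) = -27 (m(G, J) = -32 + 5 = -27)
m(198, -242)/r(170) = -27/(2*170) = -27/340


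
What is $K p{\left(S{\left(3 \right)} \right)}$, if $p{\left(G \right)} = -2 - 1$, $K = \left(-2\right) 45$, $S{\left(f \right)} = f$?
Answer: $270$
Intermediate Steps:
$K = -90$
$p{\left(G \right)} = -3$
$K p{\left(S{\left(3 \right)} \right)} = \left(-90\right) \left(-3\right) = 270$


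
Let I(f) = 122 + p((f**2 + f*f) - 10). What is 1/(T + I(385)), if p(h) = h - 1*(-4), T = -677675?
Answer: -1/381109 ≈ -2.6239e-6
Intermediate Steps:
p(h) = 4 + h (p(h) = h + 4 = 4 + h)
I(f) = 116 + 2*f**2 (I(f) = 122 + (4 + ((f**2 + f*f) - 10)) = 122 + (4 + ((f**2 + f**2) - 10)) = 122 + (4 + (2*f**2 - 10)) = 122 + (4 + (-10 + 2*f**2)) = 122 + (-6 + 2*f**2) = 116 + 2*f**2)
1/(T + I(385)) = 1/(-677675 + (116 + 2*385**2)) = 1/(-677675 + (116 + 2*148225)) = 1/(-677675 + (116 + 296450)) = 1/(-677675 + 296566) = 1/(-381109) = -1/381109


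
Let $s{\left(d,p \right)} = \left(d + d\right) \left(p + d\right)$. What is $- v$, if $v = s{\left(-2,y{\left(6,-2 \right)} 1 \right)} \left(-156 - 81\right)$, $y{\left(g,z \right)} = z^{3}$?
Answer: $9480$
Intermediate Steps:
$s{\left(d,p \right)} = 2 d \left(d + p\right)$
$v = -9480$ ($v = 2 \left(-2\right) \left(-2 + \left(-2\right)^{3} \cdot 1\right) \left(-156 - 81\right) = 2 \left(-2\right) \left(-2 - 8\right) \left(-237\right) = 2 \left(-2\right) \left(-10\right) \left(-237\right) = 40 \left(-237\right) = -9480$)
$- v = \left(-1\right) \left(-9480\right) = 9480$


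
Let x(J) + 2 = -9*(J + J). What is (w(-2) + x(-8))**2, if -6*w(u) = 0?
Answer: 20164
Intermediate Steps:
x(J) = -2 - 18*J (x(J) = -2 - 9*(J + J) = -2 - 18*J)
w(u) = 0 (w(u) = -1/6*0 = 0)
(w(-2) + x(-8))**2 = (0 + (-2 - 18*(-8)))**2 = (0 + (-2 + 144))**2 = (0 + 142)**2 = 142**2 = 20164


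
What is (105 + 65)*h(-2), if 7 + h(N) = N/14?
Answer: -8500/7 ≈ -1214.3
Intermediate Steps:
h(N) = -7 + N/14
(105 + 65)*h(-2) = (105 + 65)*(-7 + (1/14)*(-2)) = 170*(-7 - ⅐) = 170*(-50/7) = -8500/7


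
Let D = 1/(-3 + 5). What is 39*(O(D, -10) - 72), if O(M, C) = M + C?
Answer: -6357/2 ≈ -3178.5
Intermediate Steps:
D = ½ (D = 1/2 = ½ ≈ 0.50000)
O(M, C) = C + M
39*(O(D, -10) - 72) = 39*((-10 + ½) - 72) = 39*(-19/2 - 72) = 39*(-163/2) = -6357/2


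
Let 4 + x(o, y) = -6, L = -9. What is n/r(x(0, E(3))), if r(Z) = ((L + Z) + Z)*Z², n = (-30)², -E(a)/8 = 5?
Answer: -9/29 ≈ -0.31034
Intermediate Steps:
E(a) = -40 (E(a) = -8*5 = -40)
n = 900
x(o, y) = -10 (x(o, y) = -4 - 6 = -10)
r(Z) = Z²*(-9 + 2*Z) (r(Z) = ((-9 + Z) + Z)*Z² = (-9 + 2*Z)*Z² = Z²*(-9 + 2*Z))
n/r(x(0, E(3))) = 900/(((-10)²*(-9 + 2*(-10)))) = 900/((100*(-9 - 20))) = 900/((100*(-29))) = 900/(-2900) = 900*(-1/2900) = -9/29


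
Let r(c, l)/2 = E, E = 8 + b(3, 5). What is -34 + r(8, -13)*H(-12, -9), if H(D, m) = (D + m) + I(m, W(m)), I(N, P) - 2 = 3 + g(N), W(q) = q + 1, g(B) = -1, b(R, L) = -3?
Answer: -204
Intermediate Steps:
W(q) = 1 + q
I(N, P) = 4 (I(N, P) = 2 + (3 - 1) = 2 + 2 = 4)
E = 5 (E = 8 - 3 = 5)
r(c, l) = 10 (r(c, l) = 2*5 = 10)
H(D, m) = 4 + D + m (H(D, m) = (D + m) + 4 = 4 + D + m)
-34 + r(8, -13)*H(-12, -9) = -34 + 10*(4 - 12 - 9) = -34 + 10*(-17) = -34 - 170 = -204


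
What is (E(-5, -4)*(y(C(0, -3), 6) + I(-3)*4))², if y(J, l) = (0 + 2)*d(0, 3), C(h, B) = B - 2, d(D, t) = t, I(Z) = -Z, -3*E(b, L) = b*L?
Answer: 14400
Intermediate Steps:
E(b, L) = -L*b/3 (E(b, L) = -b*L/3 = -L*b/3)
C(h, B) = -2 + B
y(J, l) = 6 (y(J, l) = (0 + 2)*3 = 2*3 = 6)
(E(-5, -4)*(y(C(0, -3), 6) + I(-3)*4))² = ((-⅓*(-4)*(-5))*(6 - 1*(-3)*4))² = (-20*(6 + 3*4)/3)² = (-20*(6 + 12)/3)² = (-20/3*18)² = (-120)² = 14400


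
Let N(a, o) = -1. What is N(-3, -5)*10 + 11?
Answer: 1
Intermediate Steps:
N(-3, -5)*10 + 11 = -1*10 + 11 = -10 + 11 = 1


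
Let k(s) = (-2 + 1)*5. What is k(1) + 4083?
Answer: 4078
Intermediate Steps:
k(s) = -5 (k(s) = -1*5 = -5)
k(1) + 4083 = -5 + 4083 = 4078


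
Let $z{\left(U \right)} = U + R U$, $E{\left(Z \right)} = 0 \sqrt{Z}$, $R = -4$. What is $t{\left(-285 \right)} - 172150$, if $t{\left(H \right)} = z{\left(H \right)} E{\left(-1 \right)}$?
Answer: $-172150$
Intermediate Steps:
$E{\left(Z \right)} = 0$
$z{\left(U \right)} = - 3 U$ ($z{\left(U \right)} = U - 4 U = - 3 U$)
$t{\left(H \right)} = 0$ ($t{\left(H \right)} = - 3 H 0 = 0$)
$t{\left(-285 \right)} - 172150 = 0 - 172150 = -172150$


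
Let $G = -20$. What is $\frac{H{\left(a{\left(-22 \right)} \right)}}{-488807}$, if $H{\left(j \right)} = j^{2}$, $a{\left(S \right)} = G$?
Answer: $- \frac{400}{488807} \approx -0.00081832$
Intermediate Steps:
$a{\left(S \right)} = -20$
$\frac{H{\left(a{\left(-22 \right)} \right)}}{-488807} = \frac{\left(-20\right)^{2}}{-488807} = 400 \left(- \frac{1}{488807}\right) = - \frac{400}{488807}$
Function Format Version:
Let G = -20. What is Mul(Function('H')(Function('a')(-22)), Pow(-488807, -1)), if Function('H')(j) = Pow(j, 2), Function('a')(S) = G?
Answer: Rational(-400, 488807) ≈ -0.00081832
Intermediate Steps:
Function('a')(S) = -20
Mul(Function('H')(Function('a')(-22)), Pow(-488807, -1)) = Mul(Pow(-20, 2), Pow(-488807, -1)) = Mul(400, Rational(-1, 488807)) = Rational(-400, 488807)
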